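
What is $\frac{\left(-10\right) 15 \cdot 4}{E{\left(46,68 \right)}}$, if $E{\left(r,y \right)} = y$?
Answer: $- \frac{150}{17} \approx -8.8235$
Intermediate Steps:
$\frac{\left(-10\right) 15 \cdot 4}{E{\left(46,68 \right)}} = \frac{\left(-10\right) 15 \cdot 4}{68} = \left(-150\right) 4 \cdot \frac{1}{68} = \left(-600\right) \frac{1}{68} = - \frac{150}{17}$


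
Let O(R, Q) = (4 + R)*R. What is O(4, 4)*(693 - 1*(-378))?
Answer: 34272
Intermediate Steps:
O(R, Q) = R*(4 + R)
O(4, 4)*(693 - 1*(-378)) = (4*(4 + 4))*(693 - 1*(-378)) = (4*8)*(693 + 378) = 32*1071 = 34272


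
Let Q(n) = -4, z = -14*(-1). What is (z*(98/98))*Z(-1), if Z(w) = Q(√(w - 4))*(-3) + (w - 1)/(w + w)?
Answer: 182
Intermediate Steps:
z = 14
Z(w) = 12 + (-1 + w)/(2*w) (Z(w) = -4*(-3) + (w - 1)/(w + w) = 12 + (-1 + w)/((2*w)) = 12 + (-1 + w)*(1/(2*w)) = 12 + (-1 + w)/(2*w))
(z*(98/98))*Z(-1) = (14*(98/98))*((½)*(-1 + 25*(-1))/(-1)) = (14*(98*(1/98)))*((½)*(-1)*(-1 - 25)) = (14*1)*((½)*(-1)*(-26)) = 14*13 = 182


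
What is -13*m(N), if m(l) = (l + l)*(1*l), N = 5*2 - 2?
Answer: -1664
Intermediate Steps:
N = 8 (N = 10 - 2 = 8)
m(l) = 2*l² (m(l) = (2*l)*l = 2*l²)
-13*m(N) = -26*8² = -26*64 = -13*128 = -1664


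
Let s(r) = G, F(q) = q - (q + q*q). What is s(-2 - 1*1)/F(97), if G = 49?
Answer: -49/9409 ≈ -0.0052078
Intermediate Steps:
F(q) = -q**2 (F(q) = q - (q + q**2) = q + (-q - q**2) = -q**2)
s(r) = 49
s(-2 - 1*1)/F(97) = 49/((-1*97**2)) = 49/((-1*9409)) = 49/(-9409) = 49*(-1/9409) = -49/9409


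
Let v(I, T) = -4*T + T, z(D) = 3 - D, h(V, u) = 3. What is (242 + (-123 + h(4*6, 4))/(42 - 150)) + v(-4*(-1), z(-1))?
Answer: 2080/9 ≈ 231.11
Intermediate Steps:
v(I, T) = -3*T
(242 + (-123 + h(4*6, 4))/(42 - 150)) + v(-4*(-1), z(-1)) = (242 + (-123 + 3)/(42 - 150)) - 3*(3 - 1*(-1)) = (242 - 120/(-108)) - 3*(3 + 1) = (242 - 120*(-1/108)) - 3*4 = (242 + 10/9) - 12 = 2188/9 - 12 = 2080/9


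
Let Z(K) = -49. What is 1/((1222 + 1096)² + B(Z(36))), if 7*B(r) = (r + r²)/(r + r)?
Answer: 7/37611844 ≈ 1.8611e-7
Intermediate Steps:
B(r) = (r + r²)/(14*r) (B(r) = ((r + r²)/(r + r))/7 = ((r + r²)/((2*r)))/7 = ((r + r²)*(1/(2*r)))/7 = ((r + r²)/(2*r))/7 = (r + r²)/(14*r))
1/((1222 + 1096)² + B(Z(36))) = 1/((1222 + 1096)² + (1/14 + (1/14)*(-49))) = 1/(2318² + (1/14 - 7/2)) = 1/(5373124 - 24/7) = 1/(37611844/7) = 7/37611844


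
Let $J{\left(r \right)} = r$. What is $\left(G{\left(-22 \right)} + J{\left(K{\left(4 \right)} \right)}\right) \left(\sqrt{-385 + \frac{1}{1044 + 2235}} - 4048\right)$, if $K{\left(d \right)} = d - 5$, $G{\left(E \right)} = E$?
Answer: $93104 - \frac{23 i \sqrt{4139455506}}{3279} \approx 93104.0 - 451.29 i$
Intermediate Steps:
$K{\left(d \right)} = -5 + d$
$\left(G{\left(-22 \right)} + J{\left(K{\left(4 \right)} \right)}\right) \left(\sqrt{-385 + \frac{1}{1044 + 2235}} - 4048\right) = \left(-22 + \left(-5 + 4\right)\right) \left(\sqrt{-385 + \frac{1}{1044 + 2235}} - 4048\right) = \left(-22 - 1\right) \left(\sqrt{-385 + \frac{1}{3279}} - 4048\right) = - 23 \left(\sqrt{-385 + \frac{1}{3279}} - 4048\right) = - 23 \left(\sqrt{- \frac{1262414}{3279}} - 4048\right) = - 23 \left(\frac{i \sqrt{4139455506}}{3279} - 4048\right) = - 23 \left(-4048 + \frac{i \sqrt{4139455506}}{3279}\right) = 93104 - \frac{23 i \sqrt{4139455506}}{3279}$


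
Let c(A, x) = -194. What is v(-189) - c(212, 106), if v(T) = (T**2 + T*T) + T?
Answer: 71447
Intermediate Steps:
v(T) = T + 2*T**2 (v(T) = (T**2 + T**2) + T = 2*T**2 + T = T + 2*T**2)
v(-189) - c(212, 106) = -189*(1 + 2*(-189)) - 1*(-194) = -189*(1 - 378) + 194 = -189*(-377) + 194 = 71253 + 194 = 71447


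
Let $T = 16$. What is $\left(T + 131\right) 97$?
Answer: $14259$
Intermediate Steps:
$\left(T + 131\right) 97 = \left(16 + 131\right) 97 = 147 \cdot 97 = 14259$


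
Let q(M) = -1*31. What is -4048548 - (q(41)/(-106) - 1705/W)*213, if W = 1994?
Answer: -213922992591/52841 ≈ -4.0484e+6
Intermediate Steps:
q(M) = -31
-4048548 - (q(41)/(-106) - 1705/W)*213 = -4048548 - (-31/(-106) - 1705/1994)*213 = -4048548 - (-31*(-1/106) - 1705*1/1994)*213 = -4048548 - (31/106 - 1705/1994)*213 = -4048548 - (-29729)*213/52841 = -4048548 - 1*(-6332277/52841) = -4048548 + 6332277/52841 = -213922992591/52841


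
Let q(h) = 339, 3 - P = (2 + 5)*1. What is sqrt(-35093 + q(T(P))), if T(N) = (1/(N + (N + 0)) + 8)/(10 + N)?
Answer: I*sqrt(34754) ≈ 186.42*I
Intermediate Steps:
P = -4 (P = 3 - (2 + 5) = 3 - 7 = -4)
T(N) = (8 + 1/(2*N))/(10 + N) (T(N) = (1/(N + N) + 8)/(10 + N) = (1/(2*N) + 8)/(10 + N) = (8 + 1/(2*N))/(10 + N))
sqrt(-35093 + q(T(P))) = sqrt(-35093 + 339) = sqrt(-34754) = I*sqrt(34754)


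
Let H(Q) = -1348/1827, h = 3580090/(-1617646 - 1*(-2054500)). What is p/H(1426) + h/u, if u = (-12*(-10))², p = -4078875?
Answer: 1171973417106559033/211996509120 ≈ 5.5283e+6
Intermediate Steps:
u = 14400 (u = 120² = 14400)
h = 1790045/218427 (h = 3580090/(-1617646 + 2054500) = 3580090/436854 = 3580090*(1/436854) = 1790045/218427 ≈ 8.1952)
H(Q) = -1348/1827 (H(Q) = -1348*1/1827 = -1348/1827)
p/H(1426) + h/u = -4078875/(-1348/1827) + (1790045/218427)/14400 = -4078875*(-1827/1348) + (1790045/218427)*(1/14400) = 7452104625/1348 + 358009/629069760 = 1171973417106559033/211996509120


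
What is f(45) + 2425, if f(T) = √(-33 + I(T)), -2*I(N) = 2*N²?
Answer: 2425 + 7*I*√42 ≈ 2425.0 + 45.365*I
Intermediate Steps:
I(N) = -N²
f(T) = √(-33 - T²)
f(45) + 2425 = √(-33 - 1*45²) + 2425 = √(-33 - 1*2025) + 2425 = √(-33 - 2025) + 2425 = √(-2058) + 2425 = 7*I*√42 + 2425 = 2425 + 7*I*√42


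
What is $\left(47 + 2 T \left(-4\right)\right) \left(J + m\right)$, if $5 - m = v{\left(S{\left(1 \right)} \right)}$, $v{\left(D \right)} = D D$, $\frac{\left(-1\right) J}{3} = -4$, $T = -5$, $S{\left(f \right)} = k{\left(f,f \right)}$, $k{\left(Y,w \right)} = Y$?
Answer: $1392$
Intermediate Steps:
$S{\left(f \right)} = f$
$J = 12$ ($J = \left(-3\right) \left(-4\right) = 12$)
$v{\left(D \right)} = D^{2}$
$m = 4$ ($m = 5 - 1^{2} = 5 - 1 = 4$)
$\left(47 + 2 T \left(-4\right)\right) \left(J + m\right) = \left(47 + 2 \left(-5\right) \left(-4\right)\right) \left(12 + 4\right) = \left(47 - -40\right) 16 = \left(47 + 40\right) 16 = 87 \cdot 16 = 1392$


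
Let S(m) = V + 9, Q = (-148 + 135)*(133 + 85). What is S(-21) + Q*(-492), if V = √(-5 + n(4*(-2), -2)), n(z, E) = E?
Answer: 1394337 + I*√7 ≈ 1.3943e+6 + 2.6458*I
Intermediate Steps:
V = I*√7 (V = √(-5 - 2) = √(-7) = I*√7 ≈ 2.6458*I)
Q = -2834 (Q = -13*218 = -2834)
S(m) = 9 + I*√7 (S(m) = I*√7 + 9 = 9 + I*√7)
S(-21) + Q*(-492) = (9 + I*√7) - 2834*(-492) = (9 + I*√7) + 1394328 = 1394337 + I*√7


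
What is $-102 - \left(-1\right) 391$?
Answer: $289$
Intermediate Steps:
$-102 - \left(-1\right) 391 = -102 - -391 = -102 + 391 = 289$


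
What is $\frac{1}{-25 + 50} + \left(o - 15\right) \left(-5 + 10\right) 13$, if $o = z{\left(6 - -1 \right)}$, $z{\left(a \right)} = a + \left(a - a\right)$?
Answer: $- \frac{12999}{25} \approx -519.96$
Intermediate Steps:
$z{\left(a \right)} = a$ ($z{\left(a \right)} = a + 0 = a$)
$o = 7$ ($o = 6 - -1 = 6 + 1 = 7$)
$\frac{1}{-25 + 50} + \left(o - 15\right) \left(-5 + 10\right) 13 = \frac{1}{-25 + 50} + \left(7 - 15\right) \left(-5 + 10\right) 13 = \frac{1}{25} + \left(-8\right) 5 \cdot 13 = \frac{1}{25} - 520 = - \frac{12999}{25}$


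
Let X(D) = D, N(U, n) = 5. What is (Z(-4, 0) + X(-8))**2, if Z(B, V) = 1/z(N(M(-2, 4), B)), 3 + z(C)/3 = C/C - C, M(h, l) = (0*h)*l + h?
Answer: 28561/441 ≈ 64.764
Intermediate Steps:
M(h, l) = h (M(h, l) = 0*l + h = 0 + h = h)
z(C) = -6 - 3*C (z(C) = -9 + 3*(C/C - C) = -9 + 3*(1 - C) = -9 + (3 - 3*C) = -6 - 3*C)
Z(B, V) = -1/21 (Z(B, V) = 1/(-6 - 3*5) = 1/(-6 - 15) = 1/(-21) = -1/21)
(Z(-4, 0) + X(-8))**2 = (-1/21 - 8)**2 = (-169/21)**2 = 28561/441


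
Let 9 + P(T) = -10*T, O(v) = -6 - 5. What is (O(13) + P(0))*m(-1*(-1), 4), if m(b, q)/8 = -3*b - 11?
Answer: 2240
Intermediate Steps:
O(v) = -11
P(T) = -9 - 10*T
m(b, q) = -88 - 24*b (m(b, q) = 8*(-3*b - 11) = 8*(-11 - 3*b) = -88 - 24*b)
(O(13) + P(0))*m(-1*(-1), 4) = (-11 + (-9 - 10*0))*(-88 - (-24)*(-1)) = (-11 + (-9 + 0))*(-88 - 24*1) = (-11 - 9)*(-88 - 24) = -20*(-112) = 2240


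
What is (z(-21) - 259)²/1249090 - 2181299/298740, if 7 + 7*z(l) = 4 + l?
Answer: -13249918088453/1828450418340 ≈ -7.2465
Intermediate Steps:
z(l) = -3/7 + l/7 (z(l) = -1 + (4 + l)/7 = -1 + (4/7 + l/7) = -3/7 + l/7)
(z(-21) - 259)²/1249090 - 2181299/298740 = ((-3/7 + (⅐)*(-21)) - 259)²/1249090 - 2181299/298740 = ((-3/7 - 3) - 259)²*(1/1249090) - 2181299*1/298740 = (-24/7 - 259)²*(1/1249090) - 2181299/298740 = (-1837/7)²*(1/1249090) - 2181299/298740 = (3374569/49)*(1/1249090) - 2181299/298740 = 3374569/61205410 - 2181299/298740 = -13249918088453/1828450418340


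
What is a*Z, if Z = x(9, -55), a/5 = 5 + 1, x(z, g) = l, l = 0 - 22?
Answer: -660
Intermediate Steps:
l = -22
x(z, g) = -22
a = 30 (a = 5*(5 + 1) = 5*6 = 30)
Z = -22
a*Z = 30*(-22) = -660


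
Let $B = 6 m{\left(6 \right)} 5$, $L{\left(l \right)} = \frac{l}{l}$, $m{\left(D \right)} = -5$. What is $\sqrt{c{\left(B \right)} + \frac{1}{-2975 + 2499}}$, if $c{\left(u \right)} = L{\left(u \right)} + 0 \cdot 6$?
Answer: $\frac{5 \sqrt{2261}}{238} \approx 0.99895$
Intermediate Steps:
$L{\left(l \right)} = 1$
$B = -150$ ($B = 6 \left(-5\right) 5 = \left(-30\right) 5 = -150$)
$c{\left(u \right)} = 1$ ($c{\left(u \right)} = 1 + 0 \cdot 6 = 1 + 0 = 1$)
$\sqrt{c{\left(B \right)} + \frac{1}{-2975 + 2499}} = \sqrt{1 + \frac{1}{-2975 + 2499}} = \sqrt{1 + \frac{1}{-476}} = \sqrt{1 - \frac{1}{476}} = \sqrt{\frac{475}{476}} = \frac{5 \sqrt{2261}}{238}$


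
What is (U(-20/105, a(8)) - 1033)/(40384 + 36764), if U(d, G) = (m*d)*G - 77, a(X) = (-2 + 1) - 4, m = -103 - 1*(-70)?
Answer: -3995/270018 ≈ -0.014795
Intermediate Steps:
m = -33 (m = -103 + 70 = -33)
a(X) = -5 (a(X) = -1 - 4 = -5)
U(d, G) = -77 - 33*G*d (U(d, G) = (-33*d)*G - 77 = -33*G*d - 77 = -77 - 33*G*d)
(U(-20/105, a(8)) - 1033)/(40384 + 36764) = ((-77 - 33*(-5)*(-20/105)) - 1033)/(40384 + 36764) = ((-77 - 33*(-5)*(-20*1/105)) - 1033)/77148 = ((-77 - 33*(-5)*(-4/21)) - 1033)*(1/77148) = ((-77 - 220/7) - 1033)*(1/77148) = (-759/7 - 1033)*(1/77148) = -7990/7*1/77148 = -3995/270018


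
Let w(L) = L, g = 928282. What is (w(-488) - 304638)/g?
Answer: -152563/464141 ≈ -0.32870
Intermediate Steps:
(w(-488) - 304638)/g = (-488 - 304638)/928282 = -305126*1/928282 = -152563/464141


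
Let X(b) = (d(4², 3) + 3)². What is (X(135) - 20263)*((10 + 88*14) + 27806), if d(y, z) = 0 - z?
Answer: -588599624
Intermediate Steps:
d(y, z) = -z
X(b) = 0 (X(b) = (-1*3 + 3)² = (-3 + 3)² = 0² = 0)
(X(135) - 20263)*((10 + 88*14) + 27806) = (0 - 20263)*((10 + 88*14) + 27806) = -20263*((10 + 1232) + 27806) = -20263*(1242 + 27806) = -20263*29048 = -588599624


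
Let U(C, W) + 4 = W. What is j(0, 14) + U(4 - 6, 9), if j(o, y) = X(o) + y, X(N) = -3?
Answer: 16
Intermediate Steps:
j(o, y) = -3 + y
U(C, W) = -4 + W
j(0, 14) + U(4 - 6, 9) = (-3 + 14) + (-4 + 9) = 11 + 5 = 16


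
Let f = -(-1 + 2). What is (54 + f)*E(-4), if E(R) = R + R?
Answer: -424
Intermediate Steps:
E(R) = 2*R
f = -1 (f = -1*1 = -1)
(54 + f)*E(-4) = (54 - 1)*(2*(-4)) = 53*(-8) = -424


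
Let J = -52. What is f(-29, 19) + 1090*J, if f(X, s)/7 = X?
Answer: -56883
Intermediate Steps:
f(X, s) = 7*X
f(-29, 19) + 1090*J = 7*(-29) + 1090*(-52) = -203 - 56680 = -56883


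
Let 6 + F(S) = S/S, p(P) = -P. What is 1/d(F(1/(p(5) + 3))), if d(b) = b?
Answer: -⅕ ≈ -0.20000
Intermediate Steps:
F(S) = -5 (F(S) = -6 + S/S = -6 + 1 = -5)
1/d(F(1/(p(5) + 3))) = 1/(-5) = -⅕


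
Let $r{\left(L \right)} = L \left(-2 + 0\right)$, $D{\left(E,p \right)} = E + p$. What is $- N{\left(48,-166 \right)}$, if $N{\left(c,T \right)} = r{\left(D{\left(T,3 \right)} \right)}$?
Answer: $-326$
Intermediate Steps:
$r{\left(L \right)} = - 2 L$ ($r{\left(L \right)} = L \left(-2\right) = - 2 L$)
$N{\left(c,T \right)} = -6 - 2 T$ ($N{\left(c,T \right)} = - 2 \left(T + 3\right) = - 2 \left(3 + T\right) = -6 - 2 T$)
$- N{\left(48,-166 \right)} = - (-6 - -332) = - (-6 + 332) = \left(-1\right) 326 = -326$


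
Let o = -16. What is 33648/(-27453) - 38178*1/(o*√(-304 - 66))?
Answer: -11216/9151 - 19089*I*√370/2960 ≈ -1.2257 - 124.05*I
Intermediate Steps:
33648/(-27453) - 38178*1/(o*√(-304 - 66)) = 33648/(-27453) - 38178*(-1/(16*√(-304 - 66))) = 33648*(-1/27453) - 38178*I*√370/5920 = -11216/9151 - 38178*I*√370/5920 = -11216/9151 - 19089*I*√370/2960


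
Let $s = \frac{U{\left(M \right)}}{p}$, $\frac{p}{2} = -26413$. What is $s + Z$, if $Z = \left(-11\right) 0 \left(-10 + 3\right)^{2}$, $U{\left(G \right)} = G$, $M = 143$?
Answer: $- \frac{143}{52826} \approx -0.002707$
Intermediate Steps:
$p = -52826$ ($p = 2 \left(-26413\right) = -52826$)
$s = - \frac{143}{52826}$ ($s = \frac{143}{-52826} = 143 \left(- \frac{1}{52826}\right) = - \frac{143}{52826} \approx -0.002707$)
$Z = 0$ ($Z = 0 \left(-7\right)^{2} = 0 \cdot 49 = 0$)
$s + Z = - \frac{143}{52826} + 0 = - \frac{143}{52826}$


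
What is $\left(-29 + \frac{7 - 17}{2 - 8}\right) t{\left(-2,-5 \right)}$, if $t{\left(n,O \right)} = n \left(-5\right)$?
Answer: $- \frac{820}{3} \approx -273.33$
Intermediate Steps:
$t{\left(n,O \right)} = - 5 n$
$\left(-29 + \frac{7 - 17}{2 - 8}\right) t{\left(-2,-5 \right)} = \left(-29 + \frac{7 - 17}{2 - 8}\right) \left(\left(-5\right) \left(-2\right)\right) = \left(-29 - \frac{10}{-6}\right) 10 = \left(-29 - - \frac{5}{3}\right) 10 = \left(-29 + \frac{5}{3}\right) 10 = \left(- \frac{82}{3}\right) 10 = - \frac{820}{3}$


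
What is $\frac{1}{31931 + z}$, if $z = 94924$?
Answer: $\frac{1}{126855} \approx 7.883 \cdot 10^{-6}$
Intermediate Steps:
$\frac{1}{31931 + z} = \frac{1}{31931 + 94924} = \frac{1}{126855}$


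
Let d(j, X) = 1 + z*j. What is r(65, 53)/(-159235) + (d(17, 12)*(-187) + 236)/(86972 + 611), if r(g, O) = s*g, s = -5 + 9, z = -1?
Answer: 98247800/2789255801 ≈ 0.035224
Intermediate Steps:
s = 4
d(j, X) = 1 - j
r(g, O) = 4*g
r(65, 53)/(-159235) + (d(17, 12)*(-187) + 236)/(86972 + 611) = (4*65)/(-159235) + ((1 - 1*17)*(-187) + 236)/(86972 + 611) = 260*(-1/159235) + ((1 - 17)*(-187) + 236)/87583 = -52/31847 + (-16*(-187) + 236)*(1/87583) = -52/31847 + (2992 + 236)*(1/87583) = -52/31847 + 3228*(1/87583) = -52/31847 + 3228/87583 = 98247800/2789255801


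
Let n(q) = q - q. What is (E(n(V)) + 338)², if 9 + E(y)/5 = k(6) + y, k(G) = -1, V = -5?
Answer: 82944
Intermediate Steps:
n(q) = 0
E(y) = -50 + 5*y (E(y) = -45 + 5*(-1 + y) = -45 + (-5 + 5*y) = -50 + 5*y)
(E(n(V)) + 338)² = ((-50 + 5*0) + 338)² = ((-50 + 0) + 338)² = (-50 + 338)² = 288² = 82944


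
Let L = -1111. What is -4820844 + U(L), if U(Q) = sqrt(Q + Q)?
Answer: -4820844 + I*sqrt(2222) ≈ -4.8208e+6 + 47.138*I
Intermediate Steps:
U(Q) = sqrt(2)*sqrt(Q) (U(Q) = sqrt(2*Q) = sqrt(2)*sqrt(Q))
-4820844 + U(L) = -4820844 + sqrt(2)*sqrt(-1111) = -4820844 + sqrt(2)*(I*sqrt(1111)) = -4820844 + I*sqrt(2222)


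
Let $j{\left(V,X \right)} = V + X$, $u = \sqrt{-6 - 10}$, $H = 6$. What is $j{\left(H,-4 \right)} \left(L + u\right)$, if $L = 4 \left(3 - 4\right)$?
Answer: $-8 + 8 i \approx -8.0 + 8.0 i$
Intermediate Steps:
$u = 4 i$ ($u = \sqrt{-16} = 4 i \approx 4.0 i$)
$L = -4$ ($L = 4 \left(-1\right) = -4$)
$j{\left(H,-4 \right)} \left(L + u\right) = \left(6 - 4\right) \left(-4 + 4 i\right) = 2 \left(-4 + 4 i\right) = -8 + 8 i$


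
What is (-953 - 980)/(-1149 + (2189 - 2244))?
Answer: 1933/1204 ≈ 1.6055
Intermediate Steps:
(-953 - 980)/(-1149 + (2189 - 2244)) = -1933/(-1149 - 55) = -1933/(-1204) = -1933*(-1/1204) = 1933/1204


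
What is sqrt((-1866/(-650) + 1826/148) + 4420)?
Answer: 3*sqrt(11401492206)/4810 ≈ 66.597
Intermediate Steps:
sqrt((-1866/(-650) + 1826/148) + 4420) = sqrt((-1866*(-1/650) + 1826*(1/148)) + 4420) = sqrt((933/325 + 913/74) + 4420) = sqrt(365767/24050 + 4420) = sqrt(106666767/24050) = 3*sqrt(11401492206)/4810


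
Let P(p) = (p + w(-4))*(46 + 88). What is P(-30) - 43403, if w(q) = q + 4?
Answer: -47423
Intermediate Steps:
w(q) = 4 + q
P(p) = 134*p (P(p) = (p + (4 - 4))*(46 + 88) = (p + 0)*134 = p*134 = 134*p)
P(-30) - 43403 = 134*(-30) - 43403 = -4020 - 43403 = -47423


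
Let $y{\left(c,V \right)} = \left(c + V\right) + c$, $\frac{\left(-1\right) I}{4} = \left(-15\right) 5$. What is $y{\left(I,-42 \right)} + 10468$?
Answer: $11026$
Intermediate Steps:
$I = 300$ ($I = - 4 \left(\left(-15\right) 5\right) = \left(-4\right) \left(-75\right) = 300$)
$y{\left(c,V \right)} = V + 2 c$ ($y{\left(c,V \right)} = \left(V + c\right) + c = V + 2 c$)
$y{\left(I,-42 \right)} + 10468 = \left(-42 + 2 \cdot 300\right) + 10468 = \left(-42 + 600\right) + 10468 = 558 + 10468 = 11026$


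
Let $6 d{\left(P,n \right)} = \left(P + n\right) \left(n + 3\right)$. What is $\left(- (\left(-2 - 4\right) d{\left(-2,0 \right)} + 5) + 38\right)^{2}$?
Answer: $729$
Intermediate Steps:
$d{\left(P,n \right)} = \frac{\left(3 + n\right) \left(P + n\right)}{6}$ ($d{\left(P,n \right)} = \frac{\left(P + n\right) \left(n + 3\right)}{6} = \frac{\left(P + n\right) \left(3 + n\right)}{6} = \frac{\left(3 + n\right) \left(P + n\right)}{6}$)
$\left(- (\left(-2 - 4\right) d{\left(-2,0 \right)} + 5) + 38\right)^{2} = \left(- (\left(-2 - 4\right) \left(\frac{1}{2} \left(-2\right) + \frac{1}{2} \cdot 0 + \frac{0^{2}}{6} + \frac{1}{6} \left(-2\right) 0\right) + 5) + 38\right)^{2} = \left(- (- 6 \left(-1 + 0 + \frac{1}{6} \cdot 0 + 0\right) + 5) + 38\right)^{2} = \left(- (- 6 \left(-1 + 0 + 0 + 0\right) + 5) + 38\right)^{2} = \left(- (\left(-6\right) \left(-1\right) + 5) + 38\right)^{2} = \left(- (6 + 5) + 38\right)^{2} = \left(\left(-1\right) 11 + 38\right)^{2} = \left(-11 + 38\right)^{2} = 27^{2} = 729$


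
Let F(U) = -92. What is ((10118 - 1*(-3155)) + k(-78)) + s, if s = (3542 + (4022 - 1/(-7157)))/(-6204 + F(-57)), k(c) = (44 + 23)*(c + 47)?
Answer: 504442908963/45060472 ≈ 11195.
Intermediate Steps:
k(c) = 3149 + 67*c (k(c) = 67*(47 + c) = 3149 + 67*c)
s = -54135549/45060472 (s = (3542 + (4022 - 1/(-7157)))/(-6204 - 92) = (3542 + (4022 - 1*(-1/7157)))/(-6296) = (3542 + (4022 + 1/7157))*(-1/6296) = (3542 + 28785455/7157)*(-1/6296) = (54135549/7157)*(-1/6296) = -54135549/45060472 ≈ -1.2014)
((10118 - 1*(-3155)) + k(-78)) + s = ((10118 - 1*(-3155)) + (3149 + 67*(-78))) - 54135549/45060472 = ((10118 + 3155) + (3149 - 5226)) - 54135549/45060472 = (13273 - 2077) - 54135549/45060472 = 11196 - 54135549/45060472 = 504442908963/45060472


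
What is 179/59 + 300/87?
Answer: 11091/1711 ≈ 6.4822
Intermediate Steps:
179/59 + 300/87 = 179*(1/59) + 300*(1/87) = 179/59 + 100/29 = 11091/1711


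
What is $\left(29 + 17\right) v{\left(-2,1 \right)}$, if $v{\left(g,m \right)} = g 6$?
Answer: $-552$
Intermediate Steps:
$v{\left(g,m \right)} = 6 g$
$\left(29 + 17\right) v{\left(-2,1 \right)} = \left(29 + 17\right) 6 \left(-2\right) = 46 \left(-12\right) = -552$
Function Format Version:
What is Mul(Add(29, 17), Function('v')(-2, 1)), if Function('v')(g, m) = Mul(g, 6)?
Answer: -552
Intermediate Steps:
Function('v')(g, m) = Mul(6, g)
Mul(Add(29, 17), Function('v')(-2, 1)) = Mul(Add(29, 17), Mul(6, -2)) = Mul(46, -12) = -552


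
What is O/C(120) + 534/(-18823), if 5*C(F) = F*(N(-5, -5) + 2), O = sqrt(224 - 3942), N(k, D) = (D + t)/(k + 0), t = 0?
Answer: -534/18823 + 13*I*sqrt(22)/72 ≈ -0.02837 + 0.84688*I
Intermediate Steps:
N(k, D) = D/k (N(k, D) = (D + 0)/(k + 0) = D/k)
O = 13*I*sqrt(22) (O = sqrt(-3718) = 13*I*sqrt(22) ≈ 60.975*I)
C(F) = 3*F/5 (C(F) = (F*(-5/(-5) + 2))/5 = (F*(-5*(-1/5) + 2))/5 = (F*(1 + 2))/5 = (F*3)/5 = (3*F)/5 = 3*F/5)
O/C(120) + 534/(-18823) = (13*I*sqrt(22))/(((3/5)*120)) + 534/(-18823) = (13*I*sqrt(22))/72 + 534*(-1/18823) = (13*I*sqrt(22))*(1/72) - 534/18823 = 13*I*sqrt(22)/72 - 534/18823 = -534/18823 + 13*I*sqrt(22)/72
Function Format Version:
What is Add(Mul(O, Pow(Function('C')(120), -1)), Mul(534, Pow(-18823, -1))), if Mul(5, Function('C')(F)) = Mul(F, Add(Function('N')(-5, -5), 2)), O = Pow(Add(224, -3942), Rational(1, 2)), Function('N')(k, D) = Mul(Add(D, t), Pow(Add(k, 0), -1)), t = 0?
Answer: Add(Rational(-534, 18823), Mul(Rational(13, 72), I, Pow(22, Rational(1, 2)))) ≈ Add(-0.028370, Mul(0.84688, I))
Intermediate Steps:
Function('N')(k, D) = Mul(D, Pow(k, -1)) (Function('N')(k, D) = Mul(Add(D, 0), Pow(Add(k, 0), -1)) = Mul(D, Pow(k, -1)))
O = Mul(13, I, Pow(22, Rational(1, 2))) (O = Pow(-3718, Rational(1, 2)) = Mul(13, I, Pow(22, Rational(1, 2))) ≈ Mul(60.975, I))
Function('C')(F) = Mul(Rational(3, 5), F) (Function('C')(F) = Mul(Rational(1, 5), Mul(F, Add(Mul(-5, Pow(-5, -1)), 2))) = Mul(Rational(1, 5), Mul(F, Add(Mul(-5, Rational(-1, 5)), 2))) = Mul(Rational(1, 5), Mul(F, Add(1, 2))) = Mul(Rational(1, 5), Mul(F, 3)) = Mul(Rational(1, 5), Mul(3, F)) = Mul(Rational(3, 5), F))
Add(Mul(O, Pow(Function('C')(120), -1)), Mul(534, Pow(-18823, -1))) = Add(Mul(Mul(13, I, Pow(22, Rational(1, 2))), Pow(Mul(Rational(3, 5), 120), -1)), Mul(534, Pow(-18823, -1))) = Add(Mul(Mul(13, I, Pow(22, Rational(1, 2))), Pow(72, -1)), Mul(534, Rational(-1, 18823))) = Add(Mul(Mul(13, I, Pow(22, Rational(1, 2))), Rational(1, 72)), Rational(-534, 18823)) = Add(Mul(Rational(13, 72), I, Pow(22, Rational(1, 2))), Rational(-534, 18823)) = Add(Rational(-534, 18823), Mul(Rational(13, 72), I, Pow(22, Rational(1, 2))))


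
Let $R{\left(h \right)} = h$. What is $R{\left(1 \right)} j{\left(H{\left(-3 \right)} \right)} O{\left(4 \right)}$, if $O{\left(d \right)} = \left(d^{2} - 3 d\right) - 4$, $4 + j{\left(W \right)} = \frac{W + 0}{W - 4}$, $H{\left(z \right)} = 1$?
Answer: $0$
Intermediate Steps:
$j{\left(W \right)} = -4 + \frac{W}{-4 + W}$ ($j{\left(W \right)} = -4 + \frac{W + 0}{W - 4} = -4 + \frac{W}{-4 + W}$)
$O{\left(d \right)} = -4 + d^{2} - 3 d$
$R{\left(1 \right)} j{\left(H{\left(-3 \right)} \right)} O{\left(4 \right)} = 1 \frac{16 - 3}{-4 + 1} \left(-4 + 4^{2} - 12\right) = 1 \frac{16 - 3}{-3} \left(-4 + 16 - 12\right) = 1 \left(\left(- \frac{1}{3}\right) 13\right) 0 = 1 \left(- \frac{13}{3}\right) 0 = \left(- \frac{13}{3}\right) 0 = 0$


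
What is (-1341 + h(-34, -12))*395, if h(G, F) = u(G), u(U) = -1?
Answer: -530090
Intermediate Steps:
h(G, F) = -1
(-1341 + h(-34, -12))*395 = (-1341 - 1)*395 = -1342*395 = -530090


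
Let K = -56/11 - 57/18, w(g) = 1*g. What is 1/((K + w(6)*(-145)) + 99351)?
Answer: 66/6499201 ≈ 1.0155e-5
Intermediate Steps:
w(g) = g
K = -545/66 (K = -56*1/11 - 57*1/18 = -56/11 - 19/6 = -545/66 ≈ -8.2576)
1/((K + w(6)*(-145)) + 99351) = 1/((-545/66 + 6*(-145)) + 99351) = 1/((-545/66 - 870) + 99351) = 1/(-57965/66 + 99351) = 1/(6499201/66) = 66/6499201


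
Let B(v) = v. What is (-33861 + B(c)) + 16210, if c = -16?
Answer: -17667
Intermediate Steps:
(-33861 + B(c)) + 16210 = (-33861 - 16) + 16210 = -33877 + 16210 = -17667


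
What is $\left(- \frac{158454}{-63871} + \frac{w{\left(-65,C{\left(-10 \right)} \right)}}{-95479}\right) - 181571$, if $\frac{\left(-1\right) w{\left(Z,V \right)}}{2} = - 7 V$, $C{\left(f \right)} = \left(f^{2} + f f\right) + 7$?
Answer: $- \frac{1107266604586031}{6098339209} \approx -1.8157 \cdot 10^{5}$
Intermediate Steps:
$C{\left(f \right)} = 7 + 2 f^{2}$ ($C{\left(f \right)} = \left(f^{2} + f^{2}\right) + 7 = 2 f^{2} + 7 = 7 + 2 f^{2}$)
$w{\left(Z,V \right)} = 14 V$ ($w{\left(Z,V \right)} = - 2 \left(- 7 V\right) = 14 V$)
$\left(- \frac{158454}{-63871} + \frac{w{\left(-65,C{\left(-10 \right)} \right)}}{-95479}\right) - 181571 = \left(- \frac{158454}{-63871} + \frac{14 \left(7 + 2 \left(-10\right)^{2}\right)}{-95479}\right) - 181571 = \left(\left(-158454\right) \left(- \frac{1}{63871}\right) + 14 \left(7 + 2 \cdot 100\right) \left(- \frac{1}{95479}\right)\right) - 181571 = \left(\frac{158454}{63871} + 14 \left(7 + 200\right) \left(- \frac{1}{95479}\right)\right) - 181571 = \left(\frac{158454}{63871} + 14 \cdot 207 \left(- \frac{1}{95479}\right)\right) - 181571 = \left(\frac{158454}{63871} + 2898 \left(- \frac{1}{95479}\right)\right) - 181571 = \left(\frac{158454}{63871} - \frac{2898}{95479}\right) - 181571 = \frac{14943931308}{6098339209} - 181571 = - \frac{1107266604586031}{6098339209}$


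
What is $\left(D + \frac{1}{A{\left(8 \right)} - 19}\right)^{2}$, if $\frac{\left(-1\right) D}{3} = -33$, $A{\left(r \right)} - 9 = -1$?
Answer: $\frac{1183744}{121} \approx 9783.0$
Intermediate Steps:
$A{\left(r \right)} = 8$ ($A{\left(r \right)} = 9 - 1 = 8$)
$D = 99$ ($D = \left(-3\right) \left(-33\right) = 99$)
$\left(D + \frac{1}{A{\left(8 \right)} - 19}\right)^{2} = \left(99 + \frac{1}{8 - 19}\right)^{2} = \left(99 + \frac{1}{-11}\right)^{2} = \left(99 - \frac{1}{11}\right)^{2} = \left(\frac{1088}{11}\right)^{2} = \frac{1183744}{121}$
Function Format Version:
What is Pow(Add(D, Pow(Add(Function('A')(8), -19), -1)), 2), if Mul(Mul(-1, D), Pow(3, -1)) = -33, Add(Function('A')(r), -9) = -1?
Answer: Rational(1183744, 121) ≈ 9783.0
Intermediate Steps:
Function('A')(r) = 8 (Function('A')(r) = Add(9, -1) = 8)
D = 99 (D = Mul(-3, -33) = 99)
Pow(Add(D, Pow(Add(Function('A')(8), -19), -1)), 2) = Pow(Add(99, Pow(Add(8, -19), -1)), 2) = Pow(Add(99, Pow(-11, -1)), 2) = Pow(Add(99, Rational(-1, 11)), 2) = Pow(Rational(1088, 11), 2) = Rational(1183744, 121)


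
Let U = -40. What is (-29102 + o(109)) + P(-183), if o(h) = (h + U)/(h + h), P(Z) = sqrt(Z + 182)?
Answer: -6344167/218 + I ≈ -29102.0 + 1.0*I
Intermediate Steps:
P(Z) = sqrt(182 + Z)
o(h) = (-40 + h)/(2*h) (o(h) = (h - 40)/(h + h) = (-40 + h)/((2*h)) = (-40 + h)*(1/(2*h)) = (-40 + h)/(2*h))
(-29102 + o(109)) + P(-183) = (-29102 + (1/2)*(-40 + 109)/109) + sqrt(182 - 183) = (-29102 + (1/2)*(1/109)*69) + sqrt(-1) = (-29102 + 69/218) + I = -6344167/218 + I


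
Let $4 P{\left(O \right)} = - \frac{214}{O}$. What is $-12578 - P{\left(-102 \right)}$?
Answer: $- \frac{2566019}{204} \approx -12579.0$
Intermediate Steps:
$P{\left(O \right)} = - \frac{107}{2 O}$ ($P{\left(O \right)} = \frac{\left(-214\right) \frac{1}{O}}{4} = - \frac{107}{2 O}$)
$-12578 - P{\left(-102 \right)} = -12578 - - \frac{107}{2 \left(-102\right)} = -12578 - \left(- \frac{107}{2}\right) \left(- \frac{1}{102}\right) = -12578 - \frac{107}{204} = - \frac{2566019}{204}$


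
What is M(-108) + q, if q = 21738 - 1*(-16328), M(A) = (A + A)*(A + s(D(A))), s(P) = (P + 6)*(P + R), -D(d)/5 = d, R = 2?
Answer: -63859918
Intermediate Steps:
D(d) = -5*d
s(P) = (2 + P)*(6 + P) (s(P) = (P + 6)*(P + 2) = (6 + P)*(2 + P) = (2 + P)*(6 + P))
M(A) = 2*A*(12 - 39*A + 25*A²) (M(A) = (A + A)*(A + (12 + (-5*A)² + 8*(-5*A))) = (2*A)*(A + (12 + 25*A² - 40*A)) = (2*A)*(A + (12 - 40*A + 25*A²)) = (2*A)*(12 - 39*A + 25*A²) = 2*A*(12 - 39*A + 25*A²))
q = 38066 (q = 21738 + 16328 = 38066)
M(-108) + q = 2*(-108)*(12 - 39*(-108) + 25*(-108)²) + 38066 = 2*(-108)*(12 + 4212 + 25*11664) + 38066 = 2*(-108)*(12 + 4212 + 291600) + 38066 = 2*(-108)*295824 + 38066 = -63897984 + 38066 = -63859918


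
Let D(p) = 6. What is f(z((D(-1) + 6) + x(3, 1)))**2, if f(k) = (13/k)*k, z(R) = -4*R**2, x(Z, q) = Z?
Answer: 169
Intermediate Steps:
f(k) = 13
f(z((D(-1) + 6) + x(3, 1)))**2 = 13**2 = 169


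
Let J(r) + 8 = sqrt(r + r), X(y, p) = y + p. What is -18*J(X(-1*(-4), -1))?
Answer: 144 - 18*sqrt(6) ≈ 99.909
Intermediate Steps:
X(y, p) = p + y
J(r) = -8 + sqrt(2)*sqrt(r) (J(r) = -8 + sqrt(r + r) = -8 + sqrt(2*r) = -8 + sqrt(2)*sqrt(r))
-18*J(X(-1*(-4), -1)) = -18*(-8 + sqrt(2)*sqrt(-1 - 1*(-4))) = -18*(-8 + sqrt(2)*sqrt(-1 + 4)) = -18*(-8 + sqrt(2)*sqrt(3)) = -18*(-8 + sqrt(6)) = 144 - 18*sqrt(6)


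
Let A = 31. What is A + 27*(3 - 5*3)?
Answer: -293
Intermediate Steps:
A + 27*(3 - 5*3) = 31 + 27*(3 - 5*3) = 31 + 27*(3 - 15) = 31 + 27*(-12) = 31 - 324 = -293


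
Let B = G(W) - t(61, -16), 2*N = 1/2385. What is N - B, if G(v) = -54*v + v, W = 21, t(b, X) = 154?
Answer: 6043591/4770 ≈ 1267.0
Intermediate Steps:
N = 1/4770 (N = (½)/2385 = (½)*(1/2385) = 1/4770 ≈ 0.00020964)
G(v) = -53*v
B = -1267 (B = -53*21 - 1*154 = -1113 - 154 = -1267)
N - B = 1/4770 - 1*(-1267) = 1/4770 + 1267 = 6043591/4770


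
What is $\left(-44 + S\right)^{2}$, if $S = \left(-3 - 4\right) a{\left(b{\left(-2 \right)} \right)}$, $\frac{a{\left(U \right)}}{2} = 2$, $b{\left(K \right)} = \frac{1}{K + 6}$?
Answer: $5184$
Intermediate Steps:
$b{\left(K \right)} = \frac{1}{6 + K}$
$a{\left(U \right)} = 4$ ($a{\left(U \right)} = 2 \cdot 2 = 4$)
$S = -28$ ($S = \left(-3 - 4\right) 4 = \left(-7\right) 4 = -28$)
$\left(-44 + S\right)^{2} = \left(-44 - 28\right)^{2} = \left(-72\right)^{2} = 5184$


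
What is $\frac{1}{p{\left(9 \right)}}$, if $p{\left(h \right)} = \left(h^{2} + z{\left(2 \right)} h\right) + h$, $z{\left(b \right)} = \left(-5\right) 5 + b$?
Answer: $- \frac{1}{117} \approx -0.008547$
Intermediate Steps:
$z{\left(b \right)} = -25 + b$
$p{\left(h \right)} = h^{2} - 22 h$ ($p{\left(h \right)} = \left(h^{2} + \left(-25 + 2\right) h\right) + h = \left(h^{2} - 23 h\right) + h = h^{2} - 22 h$)
$\frac{1}{p{\left(9 \right)}} = \frac{1}{9 \left(-22 + 9\right)} = \frac{1}{9 \left(-13\right)} = \frac{1}{-117} = - \frac{1}{117}$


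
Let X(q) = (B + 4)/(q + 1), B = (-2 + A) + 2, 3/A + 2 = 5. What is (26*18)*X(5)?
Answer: 390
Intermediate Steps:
A = 1 (A = 3/(-2 + 5) = 3/3 = 3*(⅓) = 1)
B = 1 (B = (-2 + 1) + 2 = -1 + 2 = 1)
X(q) = 5/(1 + q) (X(q) = (1 + 4)/(q + 1) = 5/(1 + q))
(26*18)*X(5) = (26*18)*(5/(1 + 5)) = 468*(5/6) = 468*(5*(⅙)) = 468*(⅚) = 390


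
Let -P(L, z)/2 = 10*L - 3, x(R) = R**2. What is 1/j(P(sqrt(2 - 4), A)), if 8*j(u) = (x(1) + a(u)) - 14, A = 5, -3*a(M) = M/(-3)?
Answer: -7992/13121 + 1440*I*sqrt(2)/13121 ≈ -0.6091 + 0.15521*I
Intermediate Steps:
a(M) = M/9 (a(M) = -M/(3*(-3)) = -M*(-1)/(3*3) = -(-1)*M/9 = M/9)
P(L, z) = 6 - 20*L (P(L, z) = -2*(10*L - 3) = -2*(-3 + 10*L) = 6 - 20*L)
j(u) = -13/8 + u/72 (j(u) = ((1**2 + u/9) - 14)/8 = ((1 + u/9) - 14)/8 = (-13 + u/9)/8 = -13/8 + u/72)
1/j(P(sqrt(2 - 4), A)) = 1/(-13/8 + (6 - 20*sqrt(2 - 4))/72) = 1/(-13/8 + (6 - 20*I*sqrt(2))/72) = 1/(-13/8 + (1/12 - 5*I*sqrt(2)/18)) = 1/(-37/24 - 5*I*sqrt(2)/18)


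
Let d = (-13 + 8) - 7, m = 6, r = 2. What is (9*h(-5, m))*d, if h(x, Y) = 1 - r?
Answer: 108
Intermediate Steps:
d = -12 (d = -5 - 7 = -12)
h(x, Y) = -1 (h(x, Y) = 1 - 1*2 = 1 - 2 = -1)
(9*h(-5, m))*d = (9*(-1))*(-12) = -9*(-12) = 108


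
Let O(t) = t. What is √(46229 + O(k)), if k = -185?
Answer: 6*√1279 ≈ 214.58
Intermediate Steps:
√(46229 + O(k)) = √(46229 - 185) = √46044 = 6*√1279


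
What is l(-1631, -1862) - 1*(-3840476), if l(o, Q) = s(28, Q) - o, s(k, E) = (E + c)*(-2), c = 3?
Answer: 3845825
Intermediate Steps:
s(k, E) = -6 - 2*E (s(k, E) = (E + 3)*(-2) = (3 + E)*(-2) = -6 - 2*E)
l(o, Q) = -6 - o - 2*Q (l(o, Q) = (-6 - 2*Q) - o = -6 - o - 2*Q)
l(-1631, -1862) - 1*(-3840476) = (-6 - 1*(-1631) - 2*(-1862)) - 1*(-3840476) = (-6 + 1631 + 3724) + 3840476 = 5349 + 3840476 = 3845825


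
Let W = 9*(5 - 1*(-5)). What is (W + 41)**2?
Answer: 17161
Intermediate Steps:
W = 90 (W = 9*(5 + 5) = 9*10 = 90)
(W + 41)**2 = (90 + 41)**2 = 131**2 = 17161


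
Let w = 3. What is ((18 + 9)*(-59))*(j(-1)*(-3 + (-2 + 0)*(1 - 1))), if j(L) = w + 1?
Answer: 19116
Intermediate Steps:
j(L) = 4 (j(L) = 3 + 1 = 4)
((18 + 9)*(-59))*(j(-1)*(-3 + (-2 + 0)*(1 - 1))) = ((18 + 9)*(-59))*(4*(-3 + (-2 + 0)*(1 - 1))) = (27*(-59))*(4*(-3 - 2*0)) = -6372*(-3 + 0) = -6372*(-3) = -1593*(-12) = 19116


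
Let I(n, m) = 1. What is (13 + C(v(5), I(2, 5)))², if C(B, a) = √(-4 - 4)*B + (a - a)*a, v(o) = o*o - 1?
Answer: -4439 + 1248*I*√2 ≈ -4439.0 + 1764.9*I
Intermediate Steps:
v(o) = -1 + o² (v(o) = o² - 1 = -1 + o²)
C(B, a) = 2*I*B*√2 (C(B, a) = √(-8)*B + 0*a = (2*I*√2)*B + 0 = 2*I*B*√2 + 0 = 2*I*B*√2)
(13 + C(v(5), I(2, 5)))² = (13 + 2*I*(-1 + 5²)*√2)² = (13 + 2*I*(-1 + 25)*√2)² = (13 + 2*I*24*√2)² = (13 + 48*I*√2)²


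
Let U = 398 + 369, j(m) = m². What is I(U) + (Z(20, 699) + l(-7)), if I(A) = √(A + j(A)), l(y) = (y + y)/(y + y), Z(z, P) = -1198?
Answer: -1197 + 16*√2301 ≈ -429.50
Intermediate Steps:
U = 767
l(y) = 1 (l(y) = (2*y)/((2*y)) = (2*y)*(1/(2*y)) = 1)
I(A) = √(A + A²)
I(U) + (Z(20, 699) + l(-7)) = √(767*(1 + 767)) + (-1198 + 1) = √(767*768) - 1197 = √589056 - 1197 = 16*√2301 - 1197 = -1197 + 16*√2301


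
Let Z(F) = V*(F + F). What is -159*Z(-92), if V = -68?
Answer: -1989408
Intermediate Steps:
Z(F) = -136*F (Z(F) = -68*(F + F) = -136*F)
-159*Z(-92) = -(-21624)*(-92) = -159*12512 = -1989408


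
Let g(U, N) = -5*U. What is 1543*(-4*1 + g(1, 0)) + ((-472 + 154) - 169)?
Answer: -14374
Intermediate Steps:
1543*(-4*1 + g(1, 0)) + ((-472 + 154) - 169) = 1543*(-4*1 - 5*1) + ((-472 + 154) - 169) = 1543*(-4 - 5) + (-318 - 169) = 1543*(-9) - 487 = -13887 - 487 = -14374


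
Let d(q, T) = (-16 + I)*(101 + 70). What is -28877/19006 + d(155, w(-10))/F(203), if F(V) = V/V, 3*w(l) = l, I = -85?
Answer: -328281503/19006 ≈ -17273.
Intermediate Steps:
w(l) = l/3
F(V) = 1
d(q, T) = -17271 (d(q, T) = (-16 - 85)*(101 + 70) = -101*171 = -17271)
-28877/19006 + d(155, w(-10))/F(203) = -28877/19006 - 17271/1 = -28877*1/19006 - 17271*1 = -28877/19006 - 17271 = -328281503/19006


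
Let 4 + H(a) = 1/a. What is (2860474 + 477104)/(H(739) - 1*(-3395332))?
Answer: 2466470142/2509147393 ≈ 0.98299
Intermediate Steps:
H(a) = -4 + 1/a
(2860474 + 477104)/(H(739) - 1*(-3395332)) = (2860474 + 477104)/((-4 + 1/739) - 1*(-3395332)) = 3337578/((-4 + 1/739) + 3395332) = 3337578/(-2955/739 + 3395332) = 3337578/(2509147393/739) = 3337578*(739/2509147393) = 2466470142/2509147393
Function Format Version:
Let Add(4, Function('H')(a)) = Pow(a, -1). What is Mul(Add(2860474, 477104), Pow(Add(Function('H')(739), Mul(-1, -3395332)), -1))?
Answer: Rational(2466470142, 2509147393) ≈ 0.98299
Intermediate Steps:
Function('H')(a) = Add(-4, Pow(a, -1))
Mul(Add(2860474, 477104), Pow(Add(Function('H')(739), Mul(-1, -3395332)), -1)) = Mul(Add(2860474, 477104), Pow(Add(Add(-4, Pow(739, -1)), Mul(-1, -3395332)), -1)) = Mul(3337578, Pow(Add(Add(-4, Rational(1, 739)), 3395332), -1)) = Mul(3337578, Pow(Add(Rational(-2955, 739), 3395332), -1)) = Mul(3337578, Pow(Rational(2509147393, 739), -1)) = Mul(3337578, Rational(739, 2509147393)) = Rational(2466470142, 2509147393)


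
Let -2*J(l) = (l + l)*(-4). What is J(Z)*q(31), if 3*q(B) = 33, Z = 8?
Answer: 352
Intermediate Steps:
q(B) = 11 (q(B) = (1/3)*33 = 11)
J(l) = 4*l (J(l) = -(l + l)*(-4)/2 = -2*l*(-4)/2 = -(-4)*l = 4*l)
J(Z)*q(31) = (4*8)*11 = 32*11 = 352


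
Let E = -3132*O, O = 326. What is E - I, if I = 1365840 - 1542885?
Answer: -843987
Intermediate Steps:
I = -177045
E = -1021032 (E = -3132*326 = -1021032)
E - I = -1021032 - 1*(-177045) = -1021032 + 177045 = -843987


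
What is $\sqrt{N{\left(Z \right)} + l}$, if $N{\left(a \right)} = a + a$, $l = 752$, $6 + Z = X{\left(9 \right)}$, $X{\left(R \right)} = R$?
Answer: $\sqrt{758} \approx 27.532$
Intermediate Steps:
$Z = 3$ ($Z = -6 + 9 = 3$)
$N{\left(a \right)} = 2 a$
$\sqrt{N{\left(Z \right)} + l} = \sqrt{2 \cdot 3 + 752} = \sqrt{6 + 752} = \sqrt{758}$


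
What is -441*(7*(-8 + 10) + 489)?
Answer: -221823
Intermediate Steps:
-441*(7*(-8 + 10) + 489) = -441*(7*2 + 489) = -441*(14 + 489) = -441*503 = -221823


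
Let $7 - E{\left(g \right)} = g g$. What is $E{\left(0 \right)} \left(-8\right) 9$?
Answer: $-504$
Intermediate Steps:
$E{\left(g \right)} = 7 - g^{2}$ ($E{\left(g \right)} = 7 - g g = 7 - g^{2}$)
$E{\left(0 \right)} \left(-8\right) 9 = \left(7 - 0^{2}\right) \left(-8\right) 9 = \left(7 - 0\right) \left(-8\right) 9 = \left(7 + 0\right) \left(-8\right) 9 = 7 \left(-8\right) 9 = \left(-56\right) 9 = -504$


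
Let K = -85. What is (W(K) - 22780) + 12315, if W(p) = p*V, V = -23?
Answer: -8510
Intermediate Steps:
W(p) = -23*p (W(p) = p*(-23) = -23*p)
(W(K) - 22780) + 12315 = (-23*(-85) - 22780) + 12315 = (1955 - 22780) + 12315 = -20825 + 12315 = -8510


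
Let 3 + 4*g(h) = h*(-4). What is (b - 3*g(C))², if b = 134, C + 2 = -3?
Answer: 235225/16 ≈ 14702.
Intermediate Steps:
C = -5 (C = -2 - 3 = -5)
g(h) = -¾ - h (g(h) = -¾ + (h*(-4))/4 = -¾ + (-4*h)/4 = -¾ - h)
(b - 3*g(C))² = (134 - 3*(-¾ - 1*(-5)))² = (134 - 3*(-¾ + 5))² = (134 - 3*17/4)² = (134 - 51/4)² = (485/4)² = 235225/16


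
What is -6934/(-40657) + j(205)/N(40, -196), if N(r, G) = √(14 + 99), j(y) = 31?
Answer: 6934/40657 + 31*√113/113 ≈ 3.0868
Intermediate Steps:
N(r, G) = √113
-6934/(-40657) + j(205)/N(40, -196) = -6934/(-40657) + 31/(√113) = -6934*(-1/40657) + 31*(√113/113) = 6934/40657 + 31*√113/113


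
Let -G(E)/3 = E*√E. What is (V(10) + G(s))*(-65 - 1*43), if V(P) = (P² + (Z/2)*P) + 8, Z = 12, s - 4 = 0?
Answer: -15552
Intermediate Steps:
s = 4 (s = 4 + 0 = 4)
V(P) = 8 + P² + 6*P (V(P) = (P² + (12/2)*P) + 8 = (P² + (12*(½))*P) + 8 = (P² + 6*P) + 8 = 8 + P² + 6*P)
G(E) = -3*E^(3/2) (G(E) = -3*E*√E = -3*E^(3/2))
(V(10) + G(s))*(-65 - 1*43) = ((8 + 10² + 6*10) - 3*4^(3/2))*(-65 - 1*43) = ((8 + 100 + 60) - 3*8)*(-65 - 43) = (168 - 24)*(-108) = 144*(-108) = -15552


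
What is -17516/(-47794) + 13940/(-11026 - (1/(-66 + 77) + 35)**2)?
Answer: -13659334072/17721322187 ≈ -0.77079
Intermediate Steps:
-17516/(-47794) + 13940/(-11026 - (1/(-66 + 77) + 35)**2) = -17516*(-1/47794) + 13940/(-11026 - (1/11 + 35)**2) = 8758/23897 + 13940/(-11026 - (1/11 + 35)**2) = 8758/23897 + 13940/(-11026 - (386/11)**2) = 8758/23897 + 13940/(-11026 - 1*148996/121) = 8758/23897 + 13940/(-11026 - 148996/121) = 8758/23897 + 13940/(-1483142/121) = 8758/23897 + 13940*(-121/1483142) = 8758/23897 - 843370/741571 = -13659334072/17721322187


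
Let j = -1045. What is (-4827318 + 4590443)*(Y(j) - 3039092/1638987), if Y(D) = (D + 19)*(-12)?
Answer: -682747142402500/234141 ≈ -2.9160e+9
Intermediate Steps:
Y(D) = -228 - 12*D (Y(D) = (19 + D)*(-12) = -228 - 12*D)
(-4827318 + 4590443)*(Y(j) - 3039092/1638987) = (-4827318 + 4590443)*((-228 - 12*(-1045)) - 3039092/1638987) = -236875*((-228 + 12540) - 3039092*1/1638987) = -236875*(12312 - 434156/234141) = -236875*2882309836/234141 = -682747142402500/234141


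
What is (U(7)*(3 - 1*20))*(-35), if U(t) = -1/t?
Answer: -85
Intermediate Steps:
(U(7)*(3 - 1*20))*(-35) = ((-1/7)*(3 - 1*20))*(-35) = ((-1*⅐)*(3 - 20))*(-35) = -⅐*(-17)*(-35) = (17/7)*(-35) = -85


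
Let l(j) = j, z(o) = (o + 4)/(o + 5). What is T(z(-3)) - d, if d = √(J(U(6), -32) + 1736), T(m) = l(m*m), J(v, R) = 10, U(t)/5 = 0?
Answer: ¼ - 3*√194 ≈ -41.535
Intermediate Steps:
z(o) = (4 + o)/(5 + o)
U(t) = 0 (U(t) = 5*0 = 0)
T(m) = m² (T(m) = m*m = m²)
d = 3*√194 (d = √(10 + 1736) = √1746 = 3*√194 ≈ 41.785)
T(z(-3)) - d = ((4 - 3)/(5 - 3))² - 3*√194 = (1/2)² - 3*√194 = ((½)*1)² - 3*√194 = (½)² - 3*√194 = ¼ - 3*√194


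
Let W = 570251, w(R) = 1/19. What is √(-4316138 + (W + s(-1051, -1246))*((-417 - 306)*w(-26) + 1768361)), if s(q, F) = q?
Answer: 9*√4485871149222/19 ≈ 1.0033e+6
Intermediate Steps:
w(R) = 1/19
√(-4316138 + (W + s(-1051, -1246))*((-417 - 306)*w(-26) + 1768361)) = √(-4316138 + (570251 - 1051)*((-417 - 306)*(1/19) + 1768361)) = √(-4316138 + 569200*(-723*1/19 + 1768361)) = √(-4316138 + 569200*(-723/19 + 1768361)) = √(-4316138 + 569200*(33598136/19)) = √(-4316138 + 19124059011200/19) = √(19123977004578/19) = 9*√4485871149222/19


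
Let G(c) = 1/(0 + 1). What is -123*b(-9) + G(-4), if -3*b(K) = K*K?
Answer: 3322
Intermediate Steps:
G(c) = 1 (G(c) = 1/1 = 1)
b(K) = -K²/3 (b(K) = -K*K/3 = -K²/3)
-123*b(-9) + G(-4) = -(-41)*(-9)² + 1 = -(-41)*81 + 1 = -123*(-27) + 1 = 3321 + 1 = 3322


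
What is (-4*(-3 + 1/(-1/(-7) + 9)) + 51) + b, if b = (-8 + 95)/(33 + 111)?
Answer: 379/6 ≈ 63.167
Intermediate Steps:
b = 29/48 (b = 87/144 = 87*(1/144) = 29/48 ≈ 0.60417)
(-4*(-3 + 1/(-1/(-7) + 9)) + 51) + b = (-4*(-3 + 1/(-1/(-7) + 9)) + 51) + 29/48 = (-4*(-3 + 1/(-1*(-⅐) + 9)) + 51) + 29/48 = (-4*(-3 + 1/(⅐ + 9)) + 51) + 29/48 = (-4*(-3 + 1/(64/7)) + 51) + 29/48 = (-4*(-3 + 7/64) + 51) + 29/48 = (-4*(-185/64) + 51) + 29/48 = (185/16 + 51) + 29/48 = 1001/16 + 29/48 = 379/6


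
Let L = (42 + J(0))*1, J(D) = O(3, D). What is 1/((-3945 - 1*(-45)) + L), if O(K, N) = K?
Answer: -1/3855 ≈ -0.00025940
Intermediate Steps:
J(D) = 3
L = 45 (L = (42 + 3)*1 = 45*1 = 45)
1/((-3945 - 1*(-45)) + L) = 1/((-3945 - 1*(-45)) + 45) = 1/((-3945 + 45) + 45) = 1/(-3900 + 45) = 1/(-3855) = -1/3855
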